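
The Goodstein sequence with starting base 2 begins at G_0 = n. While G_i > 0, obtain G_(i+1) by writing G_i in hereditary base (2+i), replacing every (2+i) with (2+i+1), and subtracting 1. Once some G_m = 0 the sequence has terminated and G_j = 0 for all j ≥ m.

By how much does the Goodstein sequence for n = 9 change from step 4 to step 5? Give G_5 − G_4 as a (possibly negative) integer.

2331083

i=0: 9 = 2^(2 + 1) + 1 (b=2); 2→3: 3^(3 + 1) + 1 = 82; 82−1 = 81
i=1: 81 = 3^(3 + 1) (b=3); 3→4: 4^(4 + 1) = 1024; 1024−1 = 1023
i=2: 1023 = 3·4^4 + 3·4^3 + 3·4^2 + 3·4 + 3 (b=4); 4→5: 3·5^5 + 3·5^3 + 3·5^2 + 3·5 + 3 = 9843; 9843−1 = 9842
i=3: 9842 = 3·5^5 + 3·5^3 + 3·5^2 + 3·5 + 2 (b=5); 5→6: 3·6^6 + 3·6^3 + 3·6^2 + 3·6 + 2 = 140744; 140744−1 = 140743
i=4: 140743 = 3·6^6 + 3·6^3 + 3·6^2 + 3·6 + 1 (b=6); 6→7: 3·7^7 + 3·7^3 + 3·7^2 + 3·7 + 1 = 2471827; 2471827−1 = 2471826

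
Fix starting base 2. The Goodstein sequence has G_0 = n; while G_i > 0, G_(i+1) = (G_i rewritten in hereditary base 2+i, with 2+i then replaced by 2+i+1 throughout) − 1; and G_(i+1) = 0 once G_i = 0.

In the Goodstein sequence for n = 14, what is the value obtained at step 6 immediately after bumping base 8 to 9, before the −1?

i=0: 14 = 2^(2 + 1) + 2^2 + 2 (b=2); 2→3: 3^(3 + 1) + 3^3 + 3 = 111; 111−1 = 110
i=1: 110 = 3^(3 + 1) + 3^3 + 2 (b=3); 3→4: 4^(4 + 1) + 4^4 + 2 = 1282; 1282−1 = 1281
i=2: 1281 = 4^(4 + 1) + 4^4 + 1 (b=4); 4→5: 5^(5 + 1) + 5^5 + 1 = 18751; 18751−1 = 18750
i=3: 18750 = 5^(5 + 1) + 5^5 (b=5); 5→6: 6^(6 + 1) + 6^6 = 326592; 326592−1 = 326591
i=4: 326591 = 6^(6 + 1) + 5·6^5 + 5·6^4 + 5·6^3 + 5·6^2 + 5·6 + 5 (b=6); 6→7: 7^(7 + 1) + 5·7^5 + 5·7^4 + 5·7^3 + 5·7^2 + 5·7 + 5 = 5862841; 5862841−1 = 5862840
i=5: 5862840 = 7^(7 + 1) + 5·7^5 + 5·7^4 + 5·7^3 + 5·7^2 + 5·7 + 4 (b=7); 7→8: 8^(8 + 1) + 5·8^5 + 5·8^4 + 5·8^3 + 5·8^2 + 5·8 + 4 = 134404972; 134404972−1 = 134404971
i=6: 134404971 = 8^(8 + 1) + 5·8^5 + 5·8^4 + 5·8^3 + 5·8^2 + 5·8 + 3 (b=8); 8→9: 9^(9 + 1) + 5·9^5 + 5·9^4 + 5·9^3 + 5·9^2 + 5·9 + 3 = 3487116549; 3487116549−1 = 3487116548

3487116549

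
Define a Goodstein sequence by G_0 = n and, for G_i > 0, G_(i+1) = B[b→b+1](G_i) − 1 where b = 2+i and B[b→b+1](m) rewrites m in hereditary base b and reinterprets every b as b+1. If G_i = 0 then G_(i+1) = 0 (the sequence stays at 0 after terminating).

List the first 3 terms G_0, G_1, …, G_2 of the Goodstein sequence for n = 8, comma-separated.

i=0: 8 = 2^(2 + 1) (b=2); 2→3: 3^(3 + 1) = 81; 81−1 = 80
i=1: 80 = 2·3^3 + 2·3^2 + 2·3 + 2 (b=3); 3→4: 2·4^4 + 2·4^2 + 2·4 + 2 = 554; 554−1 = 553

8, 80, 553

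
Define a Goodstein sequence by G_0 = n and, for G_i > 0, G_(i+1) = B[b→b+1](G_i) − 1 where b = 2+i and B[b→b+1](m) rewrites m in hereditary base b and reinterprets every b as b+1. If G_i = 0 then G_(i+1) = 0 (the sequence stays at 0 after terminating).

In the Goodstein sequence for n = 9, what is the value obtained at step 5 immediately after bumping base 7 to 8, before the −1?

G_0=9  [base 2] 2^(2 + 1) + 1  →[2↦3]→  3^(3 + 1) + 1 = 82  −1 ⇒ G_1=81
G_1=81  [base 3] 3^(3 + 1)  →[3↦4]→  4^(4 + 1) = 1024  −1 ⇒ G_2=1023
G_2=1023  [base 4] 3·4^4 + 3·4^3 + 3·4^2 + 3·4 + 3  →[4↦5]→  3·5^5 + 3·5^3 + 3·5^2 + 3·5 + 3 = 9843  −1 ⇒ G_3=9842
G_3=9842  [base 5] 3·5^5 + 3·5^3 + 3·5^2 + 3·5 + 2  →[5↦6]→  3·6^6 + 3·6^3 + 3·6^2 + 3·6 + 2 = 140744  −1 ⇒ G_4=140743
G_4=140743  [base 6] 3·6^6 + 3·6^3 + 3·6^2 + 3·6 + 1  →[6↦7]→  3·7^7 + 3·7^3 + 3·7^2 + 3·7 + 1 = 2471827  −1 ⇒ G_5=2471826
G_5=2471826  [base 7] 3·7^7 + 3·7^3 + 3·7^2 + 3·7  →[7↦8]→  3·8^8 + 3·8^3 + 3·8^2 + 3·8 = 50333400  −1 ⇒ G_6=50333399

50333400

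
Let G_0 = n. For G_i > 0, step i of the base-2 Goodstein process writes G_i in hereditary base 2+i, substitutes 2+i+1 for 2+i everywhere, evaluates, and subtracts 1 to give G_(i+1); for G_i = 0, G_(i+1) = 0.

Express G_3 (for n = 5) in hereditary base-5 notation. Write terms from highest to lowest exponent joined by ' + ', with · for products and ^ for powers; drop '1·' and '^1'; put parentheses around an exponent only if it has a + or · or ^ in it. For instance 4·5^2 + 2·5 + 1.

step 0: 5 = 2^2 + 1; sub 3 for 2: 3^3 + 1; = 28; G_1 = 28−1 = 27
step 1: 27 = 3^3; sub 4 for 3: 4^4; = 256; G_2 = 256−1 = 255
step 2: 255 = 3·4^3 + 3·4^2 + 3·4 + 3; sub 5 for 4: 3·5^3 + 3·5^2 + 3·5 + 3; = 468; G_3 = 468−1 = 467

3·5^3 + 3·5^2 + 3·5 + 2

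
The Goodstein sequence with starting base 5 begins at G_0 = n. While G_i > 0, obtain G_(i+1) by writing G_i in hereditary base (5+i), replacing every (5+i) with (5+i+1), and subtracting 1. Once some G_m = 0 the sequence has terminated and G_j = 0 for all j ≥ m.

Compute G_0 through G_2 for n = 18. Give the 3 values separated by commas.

[0] 18 ≡ 3·5 + 3 (base 5). Lift 6: 21. −1: 20.
[1] 20 ≡ 3·6 + 2 (base 6). Lift 7: 23. −1: 22.

18, 20, 22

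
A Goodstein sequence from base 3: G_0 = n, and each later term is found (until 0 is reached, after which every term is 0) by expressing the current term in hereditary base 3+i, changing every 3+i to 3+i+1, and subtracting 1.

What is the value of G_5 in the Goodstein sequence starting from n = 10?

10 —HB3→ 3^2 + 1 —bump→ 4^2 + 1 = 17 —(−1)→ 16
16 —HB4→ 4^2 —bump→ 5^2 = 25 —(−1)→ 24
24 —HB5→ 4·5 + 4 —bump→ 4·6 + 4 = 28 —(−1)→ 27
27 —HB6→ 4·6 + 3 —bump→ 4·7 + 3 = 31 —(−1)→ 30
30 —HB7→ 4·7 + 2 —bump→ 4·8 + 2 = 34 —(−1)→ 33
33 —HB8→ 4·8 + 1 —bump→ 4·9 + 1 = 37 —(−1)→ 36

33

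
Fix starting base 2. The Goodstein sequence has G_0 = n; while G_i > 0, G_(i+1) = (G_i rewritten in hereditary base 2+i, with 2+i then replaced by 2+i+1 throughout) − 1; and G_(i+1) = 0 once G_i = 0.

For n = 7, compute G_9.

150051213

[0] 7 ≡ 2^2 + 2 + 1 (base 2). Lift 3: 31. −1: 30.
[1] 30 ≡ 3^3 + 3 (base 3). Lift 4: 260. −1: 259.
[2] 259 ≡ 4^4 + 3 (base 4). Lift 5: 3128. −1: 3127.
[3] 3127 ≡ 5^5 + 2 (base 5). Lift 6: 46658. −1: 46657.
[4] 46657 ≡ 6^6 + 1 (base 6). Lift 7: 823544. −1: 823543.
[5] 823543 ≡ 7^7 (base 7). Lift 8: 16777216. −1: 16777215.
[6] 16777215 ≡ 7·8^7 + 7·8^6 + 7·8^5 + 7·8^4 + 7·8^3 + 7·8^2 + 7·8 + 7 (base 8). Lift 9: 37665880. −1: 37665879.
[7] 37665879 ≡ 7·9^7 + 7·9^6 + 7·9^5 + 7·9^4 + 7·9^3 + 7·9^2 + 7·9 + 6 (base 9). Lift 10: 77777776. −1: 77777775.
[8] 77777775 ≡ 7·10^7 + 7·10^6 + 7·10^5 + 7·10^4 + 7·10^3 + 7·10^2 + 7·10 + 5 (base 10). Lift 11: 150051214. −1: 150051213.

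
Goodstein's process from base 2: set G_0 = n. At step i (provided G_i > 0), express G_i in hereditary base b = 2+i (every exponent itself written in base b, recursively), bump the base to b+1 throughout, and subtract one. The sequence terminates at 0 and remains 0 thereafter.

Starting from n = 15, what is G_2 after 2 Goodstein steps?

base 2: 15 = 2^(2 + 1) + 2^2 + 2 + 1; at 3: 3^(3 + 1) + 3^3 + 3 + 1 = 112; next = 111
base 3: 111 = 3^(3 + 1) + 3^3 + 3; at 4: 4^(4 + 1) + 4^4 + 4 = 1284; next = 1283
base 4: 1283 = 4^(4 + 1) + 4^4 + 3; at 5: 5^(5 + 1) + 5^5 + 3 = 18753; next = 18752

1283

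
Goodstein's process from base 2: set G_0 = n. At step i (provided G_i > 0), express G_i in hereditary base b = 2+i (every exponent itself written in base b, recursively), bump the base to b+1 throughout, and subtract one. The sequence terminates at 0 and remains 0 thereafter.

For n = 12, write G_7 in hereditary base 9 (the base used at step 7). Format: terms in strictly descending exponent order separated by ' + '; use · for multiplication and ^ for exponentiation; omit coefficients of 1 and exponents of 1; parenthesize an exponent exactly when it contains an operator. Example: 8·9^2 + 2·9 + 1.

9^(9 + 1) + 2·9^2 + 9 + 2

i=0: 12 = 2^(2 + 1) + 2^2 (b=2); 2→3: 3^(3 + 1) + 3^3 = 108; 108−1 = 107
i=1: 107 = 3^(3 + 1) + 2·3^2 + 2·3 + 2 (b=3); 3→4: 4^(4 + 1) + 2·4^2 + 2·4 + 2 = 1066; 1066−1 = 1065
i=2: 1065 = 4^(4 + 1) + 2·4^2 + 2·4 + 1 (b=4); 4→5: 5^(5 + 1) + 2·5^2 + 2·5 + 1 = 15686; 15686−1 = 15685
i=3: 15685 = 5^(5 + 1) + 2·5^2 + 2·5 (b=5); 5→6: 6^(6 + 1) + 2·6^2 + 2·6 = 280020; 280020−1 = 280019
i=4: 280019 = 6^(6 + 1) + 2·6^2 + 6 + 5 (b=6); 6→7: 7^(7 + 1) + 2·7^2 + 7 + 5 = 5764911; 5764911−1 = 5764910
i=5: 5764910 = 7^(7 + 1) + 2·7^2 + 7 + 4 (b=7); 7→8: 8^(8 + 1) + 2·8^2 + 8 + 4 = 134217868; 134217868−1 = 134217867
i=6: 134217867 = 8^(8 + 1) + 2·8^2 + 8 + 3 (b=8); 8→9: 9^(9 + 1) + 2·9^2 + 9 + 3 = 3486784575; 3486784575−1 = 3486784574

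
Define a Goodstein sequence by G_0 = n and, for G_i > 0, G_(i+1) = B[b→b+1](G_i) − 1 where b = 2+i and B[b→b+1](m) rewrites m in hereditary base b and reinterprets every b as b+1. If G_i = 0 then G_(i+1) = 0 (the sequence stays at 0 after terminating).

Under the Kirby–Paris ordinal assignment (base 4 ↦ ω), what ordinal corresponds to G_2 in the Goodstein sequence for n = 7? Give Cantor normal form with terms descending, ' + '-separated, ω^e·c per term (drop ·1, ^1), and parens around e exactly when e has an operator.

G_0 = 7. HB_2(7) = 2^2 + 2 + 1. Bump = 31. G_1 = 30.
G_1 = 30. HB_3(30) = 3^3 + 3. Bump = 260. G_2 = 259.
G_2 = 259. HB_4(259) = 4^4 + 3. Bump = 3128. G_3 = 3127.

ω^ω + 3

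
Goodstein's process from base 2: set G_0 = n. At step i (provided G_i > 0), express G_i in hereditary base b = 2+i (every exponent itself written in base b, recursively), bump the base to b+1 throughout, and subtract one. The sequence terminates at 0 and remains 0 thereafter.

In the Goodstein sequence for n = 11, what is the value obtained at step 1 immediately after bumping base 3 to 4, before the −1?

1028

base 2: 11 = 2^(2 + 1) + 2 + 1; at 3: 3^(3 + 1) + 3 + 1 = 85; next = 84
base 3: 84 = 3^(3 + 1) + 3; at 4: 4^(4 + 1) + 4 = 1028; next = 1027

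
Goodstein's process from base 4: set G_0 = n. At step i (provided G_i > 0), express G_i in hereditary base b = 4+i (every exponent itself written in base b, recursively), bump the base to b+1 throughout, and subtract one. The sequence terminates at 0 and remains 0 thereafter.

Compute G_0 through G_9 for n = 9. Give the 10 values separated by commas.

9, 10, 11, 11, 11, 11, 11, 11, 11, 10

[0] 9 ≡ 2·4 + 1 (base 4). Lift 5: 11. −1: 10.
[1] 10 ≡ 2·5 (base 5). Lift 6: 12. −1: 11.
[2] 11 ≡ 6 + 5 (base 6). Lift 7: 12. −1: 11.
[3] 11 ≡ 7 + 4 (base 7). Lift 8: 12. −1: 11.
[4] 11 ≡ 8 + 3 (base 8). Lift 9: 12. −1: 11.
[5] 11 ≡ 9 + 2 (base 9). Lift 10: 12. −1: 11.
[6] 11 ≡ 10 + 1 (base 10). Lift 11: 12. −1: 11.
[7] 11 ≡ 11 (base 11). Lift 12: 12. −1: 11.
[8] 11 ≡ 11 (base 12). Lift 13: 11. −1: 10.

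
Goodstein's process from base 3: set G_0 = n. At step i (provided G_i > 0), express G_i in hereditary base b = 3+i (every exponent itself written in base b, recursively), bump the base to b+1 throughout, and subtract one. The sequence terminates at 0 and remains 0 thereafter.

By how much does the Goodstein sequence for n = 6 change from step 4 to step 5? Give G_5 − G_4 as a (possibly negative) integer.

step 0: 6 = 2·3; sub 4 for 3: 2·4; = 8; G_1 = 8−1 = 7
step 1: 7 = 4 + 3; sub 5 for 4: 5 + 3; = 8; G_2 = 8−1 = 7
step 2: 7 = 5 + 2; sub 6 for 5: 6 + 2; = 8; G_3 = 8−1 = 7
step 3: 7 = 6 + 1; sub 7 for 6: 7 + 1; = 8; G_4 = 8−1 = 7
step 4: 7 = 7; sub 8 for 7: 8; = 8; G_5 = 8−1 = 7

0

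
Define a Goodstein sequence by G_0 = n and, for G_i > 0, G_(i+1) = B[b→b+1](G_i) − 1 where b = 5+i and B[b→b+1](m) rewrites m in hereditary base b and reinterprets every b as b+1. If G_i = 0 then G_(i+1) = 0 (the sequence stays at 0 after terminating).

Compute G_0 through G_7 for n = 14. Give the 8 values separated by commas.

14, 15, 16, 17, 18, 19, 19, 19

step 0: 14 = 2·5 + 4; sub 6 for 5: 2·6 + 4; = 16; G_1 = 16−1 = 15
step 1: 15 = 2·6 + 3; sub 7 for 6: 2·7 + 3; = 17; G_2 = 17−1 = 16
step 2: 16 = 2·7 + 2; sub 8 for 7: 2·8 + 2; = 18; G_3 = 18−1 = 17
step 3: 17 = 2·8 + 1; sub 9 for 8: 2·9 + 1; = 19; G_4 = 19−1 = 18
step 4: 18 = 2·9; sub 10 for 9: 2·10; = 20; G_5 = 20−1 = 19
step 5: 19 = 10 + 9; sub 11 for 10: 11 + 9; = 20; G_6 = 20−1 = 19
step 6: 19 = 11 + 8; sub 12 for 11: 12 + 8; = 20; G_7 = 20−1 = 19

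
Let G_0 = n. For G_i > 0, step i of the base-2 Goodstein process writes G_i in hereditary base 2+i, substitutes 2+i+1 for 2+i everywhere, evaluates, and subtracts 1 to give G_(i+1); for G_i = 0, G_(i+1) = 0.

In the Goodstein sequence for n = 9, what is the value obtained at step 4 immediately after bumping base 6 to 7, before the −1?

2471827

G_0 = 9. HB_2(9) = 2^(2 + 1) + 1. Bump = 82. G_1 = 81.
G_1 = 81. HB_3(81) = 3^(3 + 1). Bump = 1024. G_2 = 1023.
G_2 = 1023. HB_4(1023) = 3·4^4 + 3·4^3 + 3·4^2 + 3·4 + 3. Bump = 9843. G_3 = 9842.
G_3 = 9842. HB_5(9842) = 3·5^5 + 3·5^3 + 3·5^2 + 3·5 + 2. Bump = 140744. G_4 = 140743.
G_4 = 140743. HB_6(140743) = 3·6^6 + 3·6^3 + 3·6^2 + 3·6 + 1. Bump = 2471827. G_5 = 2471826.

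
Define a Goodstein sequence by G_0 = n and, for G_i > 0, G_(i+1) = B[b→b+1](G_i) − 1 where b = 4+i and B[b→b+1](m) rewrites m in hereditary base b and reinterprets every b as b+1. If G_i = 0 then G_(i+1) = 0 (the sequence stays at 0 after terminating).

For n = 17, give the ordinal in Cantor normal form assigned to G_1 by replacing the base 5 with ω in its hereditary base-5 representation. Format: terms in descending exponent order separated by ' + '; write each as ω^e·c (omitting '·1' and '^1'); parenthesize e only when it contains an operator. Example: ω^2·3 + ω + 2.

G_0=17  [base 4] 4^2 + 1  →[4↦5]→  5^2 + 1 = 26  −1 ⇒ G_1=25
G_1=25  [base 5] 5^2  →[5↦6]→  6^2 = 36  −1 ⇒ G_2=35

ω^2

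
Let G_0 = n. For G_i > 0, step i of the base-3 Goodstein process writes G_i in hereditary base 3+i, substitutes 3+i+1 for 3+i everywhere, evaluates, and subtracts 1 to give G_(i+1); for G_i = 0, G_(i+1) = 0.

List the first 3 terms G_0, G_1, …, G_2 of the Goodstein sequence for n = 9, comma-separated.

(0) 9|_3 = 3^2 ↦ 4^2|_4 = 16 ⇒ 15
(1) 15|_4 = 3·4 + 3 ↦ 3·5 + 3|_5 = 18 ⇒ 17

9, 15, 17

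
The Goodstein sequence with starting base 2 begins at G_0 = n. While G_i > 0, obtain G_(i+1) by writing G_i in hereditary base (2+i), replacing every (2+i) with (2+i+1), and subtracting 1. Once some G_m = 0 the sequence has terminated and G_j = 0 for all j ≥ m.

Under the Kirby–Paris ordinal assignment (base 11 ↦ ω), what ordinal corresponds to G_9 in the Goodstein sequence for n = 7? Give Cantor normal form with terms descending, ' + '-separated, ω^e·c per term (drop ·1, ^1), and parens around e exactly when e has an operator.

G_0 = 7. HB_2(7) = 2^2 + 2 + 1. Bump = 31. G_1 = 30.
G_1 = 30. HB_3(30) = 3^3 + 3. Bump = 260. G_2 = 259.
G_2 = 259. HB_4(259) = 4^4 + 3. Bump = 3128. G_3 = 3127.
G_3 = 3127. HB_5(3127) = 5^5 + 2. Bump = 46658. G_4 = 46657.
G_4 = 46657. HB_6(46657) = 6^6 + 1. Bump = 823544. G_5 = 823543.
G_5 = 823543. HB_7(823543) = 7^7. Bump = 16777216. G_6 = 16777215.
G_6 = 16777215. HB_8(16777215) = 7·8^7 + 7·8^6 + 7·8^5 + 7·8^4 + 7·8^3 + 7·8^2 + 7·8 + 7. Bump = 37665880. G_7 = 37665879.
G_7 = 37665879. HB_9(37665879) = 7·9^7 + 7·9^6 + 7·9^5 + 7·9^4 + 7·9^3 + 7·9^2 + 7·9 + 6. Bump = 77777776. G_8 = 77777775.
G_8 = 77777775. HB_10(77777775) = 7·10^7 + 7·10^6 + 7·10^5 + 7·10^4 + 7·10^3 + 7·10^2 + 7·10 + 5. Bump = 150051214. G_9 = 150051213.

ω^7·7 + ω^6·7 + ω^5·7 + ω^4·7 + ω^3·7 + ω^2·7 + ω·7 + 4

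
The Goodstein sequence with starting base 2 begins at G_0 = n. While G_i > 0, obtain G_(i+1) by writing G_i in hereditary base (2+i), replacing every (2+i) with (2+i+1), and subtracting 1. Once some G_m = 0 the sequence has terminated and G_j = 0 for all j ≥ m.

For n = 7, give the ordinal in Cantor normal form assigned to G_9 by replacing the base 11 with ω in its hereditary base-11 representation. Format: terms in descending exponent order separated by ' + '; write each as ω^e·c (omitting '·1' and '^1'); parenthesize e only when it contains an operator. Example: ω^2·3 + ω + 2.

ω^7·7 + ω^6·7 + ω^5·7 + ω^4·7 + ω^3·7 + ω^2·7 + ω·7 + 4

base 2: 7 = 2^2 + 2 + 1; at 3: 3^3 + 3 + 1 = 31; next = 30
base 3: 30 = 3^3 + 3; at 4: 4^4 + 4 = 260; next = 259
base 4: 259 = 4^4 + 3; at 5: 5^5 + 3 = 3128; next = 3127
base 5: 3127 = 5^5 + 2; at 6: 6^6 + 2 = 46658; next = 46657
base 6: 46657 = 6^6 + 1; at 7: 7^7 + 1 = 823544; next = 823543
base 7: 823543 = 7^7; at 8: 8^8 = 16777216; next = 16777215
base 8: 16777215 = 7·8^7 + 7·8^6 + 7·8^5 + 7·8^4 + 7·8^3 + 7·8^2 + 7·8 + 7; at 9: 7·9^7 + 7·9^6 + 7·9^5 + 7·9^4 + 7·9^3 + 7·9^2 + 7·9 + 7 = 37665880; next = 37665879
base 9: 37665879 = 7·9^7 + 7·9^6 + 7·9^5 + 7·9^4 + 7·9^3 + 7·9^2 + 7·9 + 6; at 10: 7·10^7 + 7·10^6 + 7·10^5 + 7·10^4 + 7·10^3 + 7·10^2 + 7·10 + 6 = 77777776; next = 77777775
base 10: 77777775 = 7·10^7 + 7·10^6 + 7·10^5 + 7·10^4 + 7·10^3 + 7·10^2 + 7·10 + 5; at 11: 7·11^7 + 7·11^6 + 7·11^5 + 7·11^4 + 7·11^3 + 7·11^2 + 7·11 + 5 = 150051214; next = 150051213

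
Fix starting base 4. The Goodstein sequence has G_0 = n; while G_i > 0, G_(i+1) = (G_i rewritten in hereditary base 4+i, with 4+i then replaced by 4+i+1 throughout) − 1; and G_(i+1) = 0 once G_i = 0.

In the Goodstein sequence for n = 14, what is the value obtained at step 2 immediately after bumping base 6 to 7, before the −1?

21

step 0: 14 = 3·4 + 2; sub 5 for 4: 3·5 + 2; = 17; G_1 = 17−1 = 16
step 1: 16 = 3·5 + 1; sub 6 for 5: 3·6 + 1; = 19; G_2 = 19−1 = 18
step 2: 18 = 3·6; sub 7 for 6: 3·7; = 21; G_3 = 21−1 = 20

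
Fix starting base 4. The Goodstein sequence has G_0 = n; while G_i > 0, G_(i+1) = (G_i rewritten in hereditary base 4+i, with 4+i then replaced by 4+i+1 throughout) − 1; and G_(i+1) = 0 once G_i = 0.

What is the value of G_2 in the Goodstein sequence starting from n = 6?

step 0: 6 = 4 + 2; sub 5 for 4: 5 + 2; = 7; G_1 = 7−1 = 6
step 1: 6 = 5 + 1; sub 6 for 5: 6 + 1; = 7; G_2 = 7−1 = 6
step 2: 6 = 6; sub 7 for 6: 7; = 7; G_3 = 7−1 = 6

6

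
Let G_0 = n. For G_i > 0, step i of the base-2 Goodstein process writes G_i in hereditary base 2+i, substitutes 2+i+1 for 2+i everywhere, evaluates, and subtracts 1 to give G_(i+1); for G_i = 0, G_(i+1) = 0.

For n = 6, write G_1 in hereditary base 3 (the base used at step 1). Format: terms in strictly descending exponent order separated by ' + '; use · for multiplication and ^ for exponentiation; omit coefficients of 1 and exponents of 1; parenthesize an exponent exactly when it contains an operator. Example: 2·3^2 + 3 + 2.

step 0: 6 = 2^2 + 2; sub 3 for 2: 3^3 + 3; = 30; G_1 = 30−1 = 29
step 1: 29 = 3^3 + 2; sub 4 for 3: 4^4 + 2; = 258; G_2 = 258−1 = 257

3^3 + 2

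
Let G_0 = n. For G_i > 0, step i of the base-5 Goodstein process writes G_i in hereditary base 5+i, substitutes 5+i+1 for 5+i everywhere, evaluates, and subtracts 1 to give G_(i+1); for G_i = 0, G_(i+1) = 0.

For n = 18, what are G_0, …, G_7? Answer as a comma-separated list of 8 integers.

18 —HB5→ 3·5 + 3 —bump→ 3·6 + 3 = 21 —(−1)→ 20
20 —HB6→ 3·6 + 2 —bump→ 3·7 + 2 = 23 —(−1)→ 22
22 —HB7→ 3·7 + 1 —bump→ 3·8 + 1 = 25 —(−1)→ 24
24 —HB8→ 3·8 —bump→ 3·9 = 27 —(−1)→ 26
26 —HB9→ 2·9 + 8 —bump→ 2·10 + 8 = 28 —(−1)→ 27
27 —HB10→ 2·10 + 7 —bump→ 2·11 + 7 = 29 —(−1)→ 28
28 —HB11→ 2·11 + 6 —bump→ 2·12 + 6 = 30 —(−1)→ 29

18, 20, 22, 24, 26, 27, 28, 29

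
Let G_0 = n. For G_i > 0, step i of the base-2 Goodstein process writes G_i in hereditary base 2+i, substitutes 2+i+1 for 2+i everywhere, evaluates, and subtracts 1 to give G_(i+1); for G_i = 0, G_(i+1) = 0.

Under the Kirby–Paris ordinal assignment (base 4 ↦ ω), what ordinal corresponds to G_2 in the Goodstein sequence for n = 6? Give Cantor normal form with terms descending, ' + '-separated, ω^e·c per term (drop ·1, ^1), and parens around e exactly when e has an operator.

6 —HB2→ 2^2 + 2 —bump→ 3^3 + 3 = 30 —(−1)→ 29
29 —HB3→ 3^3 + 2 —bump→ 4^4 + 2 = 258 —(−1)→ 257
257 —HB4→ 4^4 + 1 —bump→ 5^5 + 1 = 3126 —(−1)→ 3125

ω^ω + 1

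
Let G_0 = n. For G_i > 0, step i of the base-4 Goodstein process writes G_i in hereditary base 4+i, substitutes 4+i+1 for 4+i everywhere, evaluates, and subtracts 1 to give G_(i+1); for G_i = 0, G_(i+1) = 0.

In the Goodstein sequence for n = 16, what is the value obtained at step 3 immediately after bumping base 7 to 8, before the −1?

34

[0] 16 ≡ 4^2 (base 4). Lift 5: 25. −1: 24.
[1] 24 ≡ 4·5 + 4 (base 5). Lift 6: 28. −1: 27.
[2] 27 ≡ 4·6 + 3 (base 6). Lift 7: 31. −1: 30.
[3] 30 ≡ 4·7 + 2 (base 7). Lift 8: 34. −1: 33.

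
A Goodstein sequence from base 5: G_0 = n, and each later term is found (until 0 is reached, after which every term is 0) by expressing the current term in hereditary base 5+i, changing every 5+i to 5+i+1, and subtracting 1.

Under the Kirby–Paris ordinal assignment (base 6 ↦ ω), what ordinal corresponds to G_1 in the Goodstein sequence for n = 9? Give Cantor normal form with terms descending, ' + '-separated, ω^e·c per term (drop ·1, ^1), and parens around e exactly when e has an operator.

[0] 9 ≡ 5 + 4 (base 5). Lift 6: 10. −1: 9.
[1] 9 ≡ 6 + 3 (base 6). Lift 7: 10. −1: 9.

ω + 3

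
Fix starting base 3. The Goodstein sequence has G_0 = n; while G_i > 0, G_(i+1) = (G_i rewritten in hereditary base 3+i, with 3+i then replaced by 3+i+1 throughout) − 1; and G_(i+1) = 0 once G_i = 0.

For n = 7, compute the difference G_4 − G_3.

0

i=0: 7 = 2·3 + 1 (b=3); 3→4: 2·4 + 1 = 9; 9−1 = 8
i=1: 8 = 2·4 (b=4); 4→5: 2·5 = 10; 10−1 = 9
i=2: 9 = 5 + 4 (b=5); 5→6: 6 + 4 = 10; 10−1 = 9
i=3: 9 = 6 + 3 (b=6); 6→7: 7 + 3 = 10; 10−1 = 9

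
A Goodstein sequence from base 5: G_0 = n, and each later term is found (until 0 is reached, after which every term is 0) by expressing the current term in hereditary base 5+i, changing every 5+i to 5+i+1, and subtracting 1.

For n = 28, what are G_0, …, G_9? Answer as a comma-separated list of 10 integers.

step 0: 28 = 5^2 + 3; sub 6 for 5: 6^2 + 3; = 39; G_1 = 39−1 = 38
step 1: 38 = 6^2 + 2; sub 7 for 6: 7^2 + 2; = 51; G_2 = 51−1 = 50
step 2: 50 = 7^2 + 1; sub 8 for 7: 8^2 + 1; = 65; G_3 = 65−1 = 64
step 3: 64 = 8^2; sub 9 for 8: 9^2; = 81; G_4 = 81−1 = 80
step 4: 80 = 8·9 + 8; sub 10 for 9: 8·10 + 8; = 88; G_5 = 88−1 = 87
step 5: 87 = 8·10 + 7; sub 11 for 10: 8·11 + 7; = 95; G_6 = 95−1 = 94
step 6: 94 = 8·11 + 6; sub 12 for 11: 8·12 + 6; = 102; G_7 = 102−1 = 101
step 7: 101 = 8·12 + 5; sub 13 for 12: 8·13 + 5; = 109; G_8 = 109−1 = 108
step 8: 108 = 8·13 + 4; sub 14 for 13: 8·14 + 4; = 116; G_9 = 116−1 = 115

28, 38, 50, 64, 80, 87, 94, 101, 108, 115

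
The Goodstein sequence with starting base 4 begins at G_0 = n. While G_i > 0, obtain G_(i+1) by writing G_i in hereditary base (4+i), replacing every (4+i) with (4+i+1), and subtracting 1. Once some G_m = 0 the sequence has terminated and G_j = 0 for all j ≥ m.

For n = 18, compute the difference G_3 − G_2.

18 —HB4→ 4^2 + 2 —bump→ 5^2 + 2 = 27 —(−1)→ 26
26 —HB5→ 5^2 + 1 —bump→ 6^2 + 1 = 37 —(−1)→ 36
36 —HB6→ 6^2 —bump→ 7^2 = 49 —(−1)→ 48

12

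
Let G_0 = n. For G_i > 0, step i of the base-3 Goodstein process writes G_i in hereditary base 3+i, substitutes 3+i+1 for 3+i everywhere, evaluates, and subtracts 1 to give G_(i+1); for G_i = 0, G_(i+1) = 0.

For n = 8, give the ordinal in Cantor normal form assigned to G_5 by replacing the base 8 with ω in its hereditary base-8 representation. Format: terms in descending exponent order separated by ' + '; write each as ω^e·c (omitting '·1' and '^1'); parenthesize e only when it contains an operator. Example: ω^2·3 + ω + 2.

8 —HB3→ 2·3 + 2 —bump→ 2·4 + 2 = 10 —(−1)→ 9
9 —HB4→ 2·4 + 1 —bump→ 2·5 + 1 = 11 —(−1)→ 10
10 —HB5→ 2·5 —bump→ 2·6 = 12 —(−1)→ 11
11 —HB6→ 6 + 5 —bump→ 7 + 5 = 12 —(−1)→ 11
11 —HB7→ 7 + 4 —bump→ 8 + 4 = 12 —(−1)→ 11
11 —HB8→ 8 + 3 —bump→ 9 + 3 = 12 —(−1)→ 11

ω + 3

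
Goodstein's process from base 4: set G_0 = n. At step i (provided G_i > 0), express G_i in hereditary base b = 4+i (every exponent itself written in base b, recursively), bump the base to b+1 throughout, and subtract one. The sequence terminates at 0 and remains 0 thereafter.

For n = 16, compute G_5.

[0] 16 ≡ 4^2 (base 4). Lift 5: 25. −1: 24.
[1] 24 ≡ 4·5 + 4 (base 5). Lift 6: 28. −1: 27.
[2] 27 ≡ 4·6 + 3 (base 6). Lift 7: 31. −1: 30.
[3] 30 ≡ 4·7 + 2 (base 7). Lift 8: 34. −1: 33.
[4] 33 ≡ 4·8 + 1 (base 8). Lift 9: 37. −1: 36.

36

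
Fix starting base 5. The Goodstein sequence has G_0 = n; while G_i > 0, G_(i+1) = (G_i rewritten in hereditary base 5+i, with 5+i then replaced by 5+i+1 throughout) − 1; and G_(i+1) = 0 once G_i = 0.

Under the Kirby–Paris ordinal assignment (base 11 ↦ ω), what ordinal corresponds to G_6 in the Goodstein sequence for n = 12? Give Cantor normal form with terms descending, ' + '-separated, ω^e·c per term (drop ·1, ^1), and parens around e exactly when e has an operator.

ω + 4

i=0: 12 = 2·5 + 2 (b=5); 5→6: 2·6 + 2 = 14; 14−1 = 13
i=1: 13 = 2·6 + 1 (b=6); 6→7: 2·7 + 1 = 15; 15−1 = 14
i=2: 14 = 2·7 (b=7); 7→8: 2·8 = 16; 16−1 = 15
i=3: 15 = 8 + 7 (b=8); 8→9: 9 + 7 = 16; 16−1 = 15
i=4: 15 = 9 + 6 (b=9); 9→10: 10 + 6 = 16; 16−1 = 15
i=5: 15 = 10 + 5 (b=10); 10→11: 11 + 5 = 16; 16−1 = 15
i=6: 15 = 11 + 4 (b=11); 11→12: 12 + 4 = 16; 16−1 = 15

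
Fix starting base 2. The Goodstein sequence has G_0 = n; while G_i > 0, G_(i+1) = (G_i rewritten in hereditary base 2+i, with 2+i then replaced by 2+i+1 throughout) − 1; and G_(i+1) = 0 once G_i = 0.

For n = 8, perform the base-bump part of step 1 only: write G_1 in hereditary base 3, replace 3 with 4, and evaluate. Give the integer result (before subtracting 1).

base 2: 8 = 2^(2 + 1); at 3: 3^(3 + 1) = 81; next = 80
base 3: 80 = 2·3^3 + 2·3^2 + 2·3 + 2; at 4: 2·4^4 + 2·4^2 + 2·4 + 2 = 554; next = 553

554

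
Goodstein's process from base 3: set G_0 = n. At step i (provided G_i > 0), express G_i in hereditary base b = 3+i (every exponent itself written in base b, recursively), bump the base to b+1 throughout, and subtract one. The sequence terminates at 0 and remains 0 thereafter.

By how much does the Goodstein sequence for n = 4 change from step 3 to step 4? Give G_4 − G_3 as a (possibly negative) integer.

[0] 4 ≡ 3 + 1 (base 3). Lift 4: 5. −1: 4.
[1] 4 ≡ 4 (base 4). Lift 5: 5. −1: 4.
[2] 4 ≡ 4 (base 5). Lift 6: 4. −1: 3.
[3] 3 ≡ 3 (base 6). Lift 7: 3. −1: 2.

-1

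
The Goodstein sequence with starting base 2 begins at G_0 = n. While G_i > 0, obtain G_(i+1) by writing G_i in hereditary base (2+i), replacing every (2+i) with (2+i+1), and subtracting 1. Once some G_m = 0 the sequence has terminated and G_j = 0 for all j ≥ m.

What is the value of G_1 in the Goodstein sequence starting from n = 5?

step 0: 5 = 2^2 + 1; sub 3 for 2: 3^3 + 1; = 28; G_1 = 28−1 = 27
step 1: 27 = 3^3; sub 4 for 3: 4^4; = 256; G_2 = 256−1 = 255

27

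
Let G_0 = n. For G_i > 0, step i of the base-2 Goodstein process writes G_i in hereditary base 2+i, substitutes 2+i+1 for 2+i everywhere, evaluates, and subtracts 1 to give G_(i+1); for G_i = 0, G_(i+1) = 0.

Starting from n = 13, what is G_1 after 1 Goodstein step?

step 0: 13 = 2^(2 + 1) + 2^2 + 1; sub 3 for 2: 3^(3 + 1) + 3^3 + 1; = 109; G_1 = 109−1 = 108
step 1: 108 = 3^(3 + 1) + 3^3; sub 4 for 3: 4^(4 + 1) + 4^4; = 1280; G_2 = 1280−1 = 1279

108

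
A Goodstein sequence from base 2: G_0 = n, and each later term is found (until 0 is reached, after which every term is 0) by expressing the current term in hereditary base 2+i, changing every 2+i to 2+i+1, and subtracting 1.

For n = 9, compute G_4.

140743

i=0: 9 = 2^(2 + 1) + 1 (b=2); 2→3: 3^(3 + 1) + 1 = 82; 82−1 = 81
i=1: 81 = 3^(3 + 1) (b=3); 3→4: 4^(4 + 1) = 1024; 1024−1 = 1023
i=2: 1023 = 3·4^4 + 3·4^3 + 3·4^2 + 3·4 + 3 (b=4); 4→5: 3·5^5 + 3·5^3 + 3·5^2 + 3·5 + 3 = 9843; 9843−1 = 9842
i=3: 9842 = 3·5^5 + 3·5^3 + 3·5^2 + 3·5 + 2 (b=5); 5→6: 3·6^6 + 3·6^3 + 3·6^2 + 3·6 + 2 = 140744; 140744−1 = 140743
i=4: 140743 = 3·6^6 + 3·6^3 + 3·6^2 + 3·6 + 1 (b=6); 6→7: 3·7^7 + 3·7^3 + 3·7^2 + 3·7 + 1 = 2471827; 2471827−1 = 2471826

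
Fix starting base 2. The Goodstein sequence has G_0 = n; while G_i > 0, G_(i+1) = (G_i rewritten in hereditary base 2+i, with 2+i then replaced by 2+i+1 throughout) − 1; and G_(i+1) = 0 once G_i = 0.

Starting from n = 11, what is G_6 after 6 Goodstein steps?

i=0: 11 = 2^(2 + 1) + 2 + 1 (b=2); 2→3: 3^(3 + 1) + 3 + 1 = 85; 85−1 = 84
i=1: 84 = 3^(3 + 1) + 3 (b=3); 3→4: 4^(4 + 1) + 4 = 1028; 1028−1 = 1027
i=2: 1027 = 4^(4 + 1) + 3 (b=4); 4→5: 5^(5 + 1) + 3 = 15628; 15628−1 = 15627
i=3: 15627 = 5^(5 + 1) + 2 (b=5); 5→6: 6^(6 + 1) + 2 = 279938; 279938−1 = 279937
i=4: 279937 = 6^(6 + 1) + 1 (b=6); 6→7: 7^(7 + 1) + 1 = 5764802; 5764802−1 = 5764801
i=5: 5764801 = 7^(7 + 1) (b=7); 7→8: 8^(8 + 1) = 134217728; 134217728−1 = 134217727
i=6: 134217727 = 7·8^8 + 7·8^7 + 7·8^6 + 7·8^5 + 7·8^4 + 7·8^3 + 7·8^2 + 7·8 + 7 (b=8); 8→9: 7·9^9 + 7·9^7 + 7·9^6 + 7·9^5 + 7·9^4 + 7·9^3 + 7·9^2 + 7·9 + 7 = 2749609303; 2749609303−1 = 2749609302

134217727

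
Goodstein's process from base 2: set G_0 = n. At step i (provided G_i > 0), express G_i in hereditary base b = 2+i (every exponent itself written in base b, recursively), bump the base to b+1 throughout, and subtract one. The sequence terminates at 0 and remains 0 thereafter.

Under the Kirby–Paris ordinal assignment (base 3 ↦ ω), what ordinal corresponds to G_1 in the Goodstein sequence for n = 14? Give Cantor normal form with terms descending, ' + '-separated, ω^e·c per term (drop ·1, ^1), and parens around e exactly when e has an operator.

ω^(ω + 1) + ω^ω + 2

[0] 14 ≡ 2^(2 + 1) + 2^2 + 2 (base 2). Lift 3: 111. −1: 110.
[1] 110 ≡ 3^(3 + 1) + 3^3 + 2 (base 3). Lift 4: 1282. −1: 1281.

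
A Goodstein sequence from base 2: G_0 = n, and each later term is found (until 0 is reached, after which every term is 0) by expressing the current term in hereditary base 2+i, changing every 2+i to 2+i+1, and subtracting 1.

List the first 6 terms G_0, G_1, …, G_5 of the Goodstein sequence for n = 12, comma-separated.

12 —HB2→ 2^(2 + 1) + 2^2 —bump→ 3^(3 + 1) + 3^3 = 108 —(−1)→ 107
107 —HB3→ 3^(3 + 1) + 2·3^2 + 2·3 + 2 —bump→ 4^(4 + 1) + 2·4^2 + 2·4 + 2 = 1066 —(−1)→ 1065
1065 —HB4→ 4^(4 + 1) + 2·4^2 + 2·4 + 1 —bump→ 5^(5 + 1) + 2·5^2 + 2·5 + 1 = 15686 —(−1)→ 15685
15685 —HB5→ 5^(5 + 1) + 2·5^2 + 2·5 —bump→ 6^(6 + 1) + 2·6^2 + 2·6 = 280020 —(−1)→ 280019
280019 —HB6→ 6^(6 + 1) + 2·6^2 + 6 + 5 —bump→ 7^(7 + 1) + 2·7^2 + 7 + 5 = 5764911 —(−1)→ 5764910

12, 107, 1065, 15685, 280019, 5764910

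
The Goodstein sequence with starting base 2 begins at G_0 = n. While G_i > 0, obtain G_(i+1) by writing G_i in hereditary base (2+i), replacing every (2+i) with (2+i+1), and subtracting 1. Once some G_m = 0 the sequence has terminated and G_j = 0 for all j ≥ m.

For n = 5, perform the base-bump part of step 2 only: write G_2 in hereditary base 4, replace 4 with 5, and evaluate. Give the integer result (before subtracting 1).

468

i=0: 5 = 2^2 + 1 (b=2); 2→3: 3^3 + 1 = 28; 28−1 = 27
i=1: 27 = 3^3 (b=3); 3→4: 4^4 = 256; 256−1 = 255
i=2: 255 = 3·4^3 + 3·4^2 + 3·4 + 3 (b=4); 4→5: 3·5^3 + 3·5^2 + 3·5 + 3 = 468; 468−1 = 467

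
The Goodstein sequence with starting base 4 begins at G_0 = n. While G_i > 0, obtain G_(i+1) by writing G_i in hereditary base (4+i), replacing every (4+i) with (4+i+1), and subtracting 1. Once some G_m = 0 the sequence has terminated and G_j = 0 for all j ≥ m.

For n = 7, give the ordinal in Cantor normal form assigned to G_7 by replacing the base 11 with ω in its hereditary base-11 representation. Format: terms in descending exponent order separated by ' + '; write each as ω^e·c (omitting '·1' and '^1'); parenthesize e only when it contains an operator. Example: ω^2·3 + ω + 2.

4

base 4: 7 = 4 + 3; at 5: 5 + 3 = 8; next = 7
base 5: 7 = 5 + 2; at 6: 6 + 2 = 8; next = 7
base 6: 7 = 6 + 1; at 7: 7 + 1 = 8; next = 7
base 7: 7 = 7; at 8: 8 = 8; next = 7
base 8: 7 = 7; at 9: 7 = 7; next = 6
base 9: 6 = 6; at 10: 6 = 6; next = 5
base 10: 5 = 5; at 11: 5 = 5; next = 4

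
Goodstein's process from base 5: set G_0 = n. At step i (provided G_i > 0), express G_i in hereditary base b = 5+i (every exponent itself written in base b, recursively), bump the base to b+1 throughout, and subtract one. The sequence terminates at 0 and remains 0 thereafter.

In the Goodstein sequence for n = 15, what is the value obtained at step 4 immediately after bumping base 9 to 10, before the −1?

i=0: 15 = 3·5 (b=5); 5→6: 3·6 = 18; 18−1 = 17
i=1: 17 = 2·6 + 5 (b=6); 6→7: 2·7 + 5 = 19; 19−1 = 18
i=2: 18 = 2·7 + 4 (b=7); 7→8: 2·8 + 4 = 20; 20−1 = 19
i=3: 19 = 2·8 + 3 (b=8); 8→9: 2·9 + 3 = 21; 21−1 = 20
i=4: 20 = 2·9 + 2 (b=9); 9→10: 2·10 + 2 = 22; 22−1 = 21

22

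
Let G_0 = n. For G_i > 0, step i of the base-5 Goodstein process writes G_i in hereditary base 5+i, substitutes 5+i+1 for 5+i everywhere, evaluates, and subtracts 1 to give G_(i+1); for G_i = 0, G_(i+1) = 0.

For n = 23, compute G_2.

29

23 —HB5→ 4·5 + 3 —bump→ 4·6 + 3 = 27 —(−1)→ 26
26 —HB6→ 4·6 + 2 —bump→ 4·7 + 2 = 30 —(−1)→ 29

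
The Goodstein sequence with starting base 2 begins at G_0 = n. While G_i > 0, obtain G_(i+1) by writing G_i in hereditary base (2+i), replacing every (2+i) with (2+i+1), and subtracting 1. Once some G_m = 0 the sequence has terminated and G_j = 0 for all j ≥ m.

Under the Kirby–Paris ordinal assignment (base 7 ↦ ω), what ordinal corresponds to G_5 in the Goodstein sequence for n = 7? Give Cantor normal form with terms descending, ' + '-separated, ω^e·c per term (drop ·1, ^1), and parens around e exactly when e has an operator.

ω^ω

base 2: 7 = 2^2 + 2 + 1; at 3: 3^3 + 3 + 1 = 31; next = 30
base 3: 30 = 3^3 + 3; at 4: 4^4 + 4 = 260; next = 259
base 4: 259 = 4^4 + 3; at 5: 5^5 + 3 = 3128; next = 3127
base 5: 3127 = 5^5 + 2; at 6: 6^6 + 2 = 46658; next = 46657
base 6: 46657 = 6^6 + 1; at 7: 7^7 + 1 = 823544; next = 823543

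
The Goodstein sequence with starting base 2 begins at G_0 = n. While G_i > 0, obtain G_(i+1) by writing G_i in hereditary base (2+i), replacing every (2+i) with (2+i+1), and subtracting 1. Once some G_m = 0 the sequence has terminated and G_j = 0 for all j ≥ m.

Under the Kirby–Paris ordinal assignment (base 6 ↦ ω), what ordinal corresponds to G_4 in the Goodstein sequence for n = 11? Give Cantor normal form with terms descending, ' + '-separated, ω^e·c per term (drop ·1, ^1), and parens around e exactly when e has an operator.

ω^(ω + 1) + 1

base 2: 11 = 2^(2 + 1) + 2 + 1; at 3: 3^(3 + 1) + 3 + 1 = 85; next = 84
base 3: 84 = 3^(3 + 1) + 3; at 4: 4^(4 + 1) + 4 = 1028; next = 1027
base 4: 1027 = 4^(4 + 1) + 3; at 5: 5^(5 + 1) + 3 = 15628; next = 15627
base 5: 15627 = 5^(5 + 1) + 2; at 6: 6^(6 + 1) + 2 = 279938; next = 279937
base 6: 279937 = 6^(6 + 1) + 1; at 7: 7^(7 + 1) + 1 = 5764802; next = 5764801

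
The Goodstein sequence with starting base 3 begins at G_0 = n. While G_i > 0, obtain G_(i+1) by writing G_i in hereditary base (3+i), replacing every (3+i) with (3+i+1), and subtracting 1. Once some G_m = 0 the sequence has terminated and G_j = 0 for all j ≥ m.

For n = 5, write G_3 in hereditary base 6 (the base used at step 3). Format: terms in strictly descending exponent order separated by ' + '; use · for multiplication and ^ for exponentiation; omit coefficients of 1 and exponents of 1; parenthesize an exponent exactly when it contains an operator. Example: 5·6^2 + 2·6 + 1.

5

[0] 5 ≡ 3 + 2 (base 3). Lift 4: 6. −1: 5.
[1] 5 ≡ 4 + 1 (base 4). Lift 5: 6. −1: 5.
[2] 5 ≡ 5 (base 5). Lift 6: 6. −1: 5.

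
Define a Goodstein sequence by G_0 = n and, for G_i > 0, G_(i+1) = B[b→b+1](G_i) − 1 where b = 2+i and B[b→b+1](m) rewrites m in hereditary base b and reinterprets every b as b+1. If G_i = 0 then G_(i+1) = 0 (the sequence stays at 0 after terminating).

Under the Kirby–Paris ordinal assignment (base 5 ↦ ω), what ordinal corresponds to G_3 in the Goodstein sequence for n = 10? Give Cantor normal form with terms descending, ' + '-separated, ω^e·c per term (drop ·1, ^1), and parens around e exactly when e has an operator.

G_0=10  [base 2] 2^(2 + 1) + 2  →[2↦3]→  3^(3 + 1) + 3 = 84  −1 ⇒ G_1=83
G_1=83  [base 3] 3^(3 + 1) + 2  →[3↦4]→  4^(4 + 1) + 2 = 1026  −1 ⇒ G_2=1025
G_2=1025  [base 4] 4^(4 + 1) + 1  →[4↦5]→  5^(5 + 1) + 1 = 15626  −1 ⇒ G_3=15625
G_3=15625  [base 5] 5^(5 + 1)  →[5↦6]→  6^(6 + 1) = 279936  −1 ⇒ G_4=279935

ω^(ω + 1)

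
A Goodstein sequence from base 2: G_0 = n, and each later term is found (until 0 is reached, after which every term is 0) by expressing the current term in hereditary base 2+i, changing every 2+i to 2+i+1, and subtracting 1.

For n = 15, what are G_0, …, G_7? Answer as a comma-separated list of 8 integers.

15, 111, 1283, 18752, 326593, 6588344, 150994943, 3524450280

base 2: 15 = 2^(2 + 1) + 2^2 + 2 + 1; at 3: 3^(3 + 1) + 3^3 + 3 + 1 = 112; next = 111
base 3: 111 = 3^(3 + 1) + 3^3 + 3; at 4: 4^(4 + 1) + 4^4 + 4 = 1284; next = 1283
base 4: 1283 = 4^(4 + 1) + 4^4 + 3; at 5: 5^(5 + 1) + 5^5 + 3 = 18753; next = 18752
base 5: 18752 = 5^(5 + 1) + 5^5 + 2; at 6: 6^(6 + 1) + 6^6 + 2 = 326594; next = 326593
base 6: 326593 = 6^(6 + 1) + 6^6 + 1; at 7: 7^(7 + 1) + 7^7 + 1 = 6588345; next = 6588344
base 7: 6588344 = 7^(7 + 1) + 7^7; at 8: 8^(8 + 1) + 8^8 = 150994944; next = 150994943
base 8: 150994943 = 8^(8 + 1) + 7·8^7 + 7·8^6 + 7·8^5 + 7·8^4 + 7·8^3 + 7·8^2 + 7·8 + 7; at 9: 9^(9 + 1) + 7·9^7 + 7·9^6 + 7·9^5 + 7·9^4 + 7·9^3 + 7·9^2 + 7·9 + 7 = 3524450281; next = 3524450280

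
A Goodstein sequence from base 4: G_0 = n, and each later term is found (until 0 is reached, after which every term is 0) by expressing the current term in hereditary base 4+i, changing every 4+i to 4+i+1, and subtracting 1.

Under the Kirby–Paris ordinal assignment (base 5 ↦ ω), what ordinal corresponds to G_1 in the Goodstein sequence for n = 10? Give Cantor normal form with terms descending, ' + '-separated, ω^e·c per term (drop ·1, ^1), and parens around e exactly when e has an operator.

(0) 10|_4 = 2·4 + 2 ↦ 2·5 + 2|_5 = 12 ⇒ 11
(1) 11|_5 = 2·5 + 1 ↦ 2·6 + 1|_6 = 13 ⇒ 12

ω·2 + 1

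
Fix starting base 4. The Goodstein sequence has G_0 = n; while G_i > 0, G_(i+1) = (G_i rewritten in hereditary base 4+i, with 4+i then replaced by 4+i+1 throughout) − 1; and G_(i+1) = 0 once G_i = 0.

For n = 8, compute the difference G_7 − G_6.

step 0: 8 = 2·4; sub 5 for 4: 2·5; = 10; G_1 = 10−1 = 9
step 1: 9 = 5 + 4; sub 6 for 5: 6 + 4; = 10; G_2 = 10−1 = 9
step 2: 9 = 6 + 3; sub 7 for 6: 7 + 3; = 10; G_3 = 10−1 = 9
step 3: 9 = 7 + 2; sub 8 for 7: 8 + 2; = 10; G_4 = 10−1 = 9
step 4: 9 = 8 + 1; sub 9 for 8: 9 + 1; = 10; G_5 = 10−1 = 9
step 5: 9 = 9; sub 10 for 9: 10; = 10; G_6 = 10−1 = 9
step 6: 9 = 9; sub 11 for 10: 9; = 9; G_7 = 9−1 = 8

-1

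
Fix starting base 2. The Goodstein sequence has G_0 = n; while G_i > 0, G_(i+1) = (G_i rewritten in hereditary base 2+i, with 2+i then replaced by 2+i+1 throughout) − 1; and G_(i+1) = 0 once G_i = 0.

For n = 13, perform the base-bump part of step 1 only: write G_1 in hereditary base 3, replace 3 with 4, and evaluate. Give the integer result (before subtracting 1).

G_0=13  [base 2] 2^(2 + 1) + 2^2 + 1  →[2↦3]→  3^(3 + 1) + 3^3 + 1 = 109  −1 ⇒ G_1=108
G_1=108  [base 3] 3^(3 + 1) + 3^3  →[3↦4]→  4^(4 + 1) + 4^4 = 1280  −1 ⇒ G_2=1279

1280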